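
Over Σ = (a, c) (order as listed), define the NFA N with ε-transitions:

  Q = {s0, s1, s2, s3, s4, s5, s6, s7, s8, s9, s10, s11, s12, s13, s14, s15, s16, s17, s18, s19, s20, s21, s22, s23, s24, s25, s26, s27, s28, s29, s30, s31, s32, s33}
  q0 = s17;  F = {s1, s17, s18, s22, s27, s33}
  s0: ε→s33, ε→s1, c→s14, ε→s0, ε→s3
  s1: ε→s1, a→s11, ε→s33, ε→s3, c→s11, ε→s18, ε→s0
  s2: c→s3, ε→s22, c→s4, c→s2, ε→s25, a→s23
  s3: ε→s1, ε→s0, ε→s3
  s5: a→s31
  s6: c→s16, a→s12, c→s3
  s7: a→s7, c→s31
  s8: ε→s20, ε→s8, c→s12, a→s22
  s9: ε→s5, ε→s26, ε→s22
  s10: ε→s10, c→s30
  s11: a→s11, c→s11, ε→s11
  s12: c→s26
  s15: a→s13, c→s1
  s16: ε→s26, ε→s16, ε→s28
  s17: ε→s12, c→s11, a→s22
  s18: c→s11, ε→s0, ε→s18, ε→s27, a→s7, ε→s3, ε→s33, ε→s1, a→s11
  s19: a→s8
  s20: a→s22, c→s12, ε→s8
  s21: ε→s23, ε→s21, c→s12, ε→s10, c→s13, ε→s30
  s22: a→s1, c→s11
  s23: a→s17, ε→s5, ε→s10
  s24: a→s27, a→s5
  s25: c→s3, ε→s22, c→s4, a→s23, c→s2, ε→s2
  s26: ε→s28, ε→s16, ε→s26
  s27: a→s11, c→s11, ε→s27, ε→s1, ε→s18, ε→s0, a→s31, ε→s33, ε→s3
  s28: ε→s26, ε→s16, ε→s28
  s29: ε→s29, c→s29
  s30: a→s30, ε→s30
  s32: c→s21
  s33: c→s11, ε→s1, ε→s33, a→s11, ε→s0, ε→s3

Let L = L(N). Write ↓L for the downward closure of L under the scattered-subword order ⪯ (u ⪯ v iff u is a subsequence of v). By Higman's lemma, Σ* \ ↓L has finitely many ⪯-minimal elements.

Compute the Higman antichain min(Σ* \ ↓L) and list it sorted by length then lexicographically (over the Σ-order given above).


min(Σ*\↓L) = [c, aaa].

|Q|=34, |F|=6, |δ|=106 (58 ε).
min D↑ (4 st, q0=0, F={2}): 0:a→1,c→2 1:a→3,c→2 2:a→2,c→2 3:a→2,c→2 [Hopcroft].
'c': |S_i|=[16, 6] end={s11,s14,s16,s26,s28,s31} ∉↓L; 1/1 single-dels accept.
'aaa': |S_i|=[16, 11, 10, 3] end={s11,s31,s7} — reject; 3/3 single-dels accept.
2 words, ⪯-incomp.


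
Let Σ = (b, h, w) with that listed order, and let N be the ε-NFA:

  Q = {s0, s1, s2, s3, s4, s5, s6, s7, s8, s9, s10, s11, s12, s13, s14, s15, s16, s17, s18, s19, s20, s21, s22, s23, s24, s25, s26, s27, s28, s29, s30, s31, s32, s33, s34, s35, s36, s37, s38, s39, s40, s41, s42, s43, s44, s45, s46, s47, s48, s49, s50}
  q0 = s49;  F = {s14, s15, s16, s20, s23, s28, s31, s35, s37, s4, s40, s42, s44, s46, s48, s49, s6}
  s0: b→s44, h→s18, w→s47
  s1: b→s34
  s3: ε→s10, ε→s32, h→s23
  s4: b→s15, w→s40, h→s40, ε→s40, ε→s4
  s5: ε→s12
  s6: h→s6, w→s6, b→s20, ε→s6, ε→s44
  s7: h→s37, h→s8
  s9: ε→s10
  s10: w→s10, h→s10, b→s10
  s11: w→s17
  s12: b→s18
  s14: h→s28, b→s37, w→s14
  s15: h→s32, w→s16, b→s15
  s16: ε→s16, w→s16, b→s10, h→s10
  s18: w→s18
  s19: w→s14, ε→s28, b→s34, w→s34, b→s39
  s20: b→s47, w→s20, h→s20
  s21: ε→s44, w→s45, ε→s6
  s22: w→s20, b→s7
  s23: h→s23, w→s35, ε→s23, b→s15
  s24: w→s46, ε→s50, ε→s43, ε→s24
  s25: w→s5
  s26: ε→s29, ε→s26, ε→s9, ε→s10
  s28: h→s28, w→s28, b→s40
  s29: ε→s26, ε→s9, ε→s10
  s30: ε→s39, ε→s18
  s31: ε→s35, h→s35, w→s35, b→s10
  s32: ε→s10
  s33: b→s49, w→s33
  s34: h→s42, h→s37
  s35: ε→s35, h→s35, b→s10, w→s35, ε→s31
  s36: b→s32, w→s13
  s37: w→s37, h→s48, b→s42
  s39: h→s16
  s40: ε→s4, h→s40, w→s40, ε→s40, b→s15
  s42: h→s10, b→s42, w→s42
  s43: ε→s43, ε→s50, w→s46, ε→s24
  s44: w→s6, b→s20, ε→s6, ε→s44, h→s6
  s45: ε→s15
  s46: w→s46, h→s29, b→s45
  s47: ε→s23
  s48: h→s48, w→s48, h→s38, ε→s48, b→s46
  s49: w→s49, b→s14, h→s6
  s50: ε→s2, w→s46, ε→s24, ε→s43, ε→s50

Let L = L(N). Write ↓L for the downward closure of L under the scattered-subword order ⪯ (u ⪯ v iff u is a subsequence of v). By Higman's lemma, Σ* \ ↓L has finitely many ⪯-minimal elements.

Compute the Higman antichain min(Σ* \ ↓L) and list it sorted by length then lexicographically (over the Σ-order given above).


|Q|=51, |F|=17, |δ|=126 (43 ε).
min D↑ (15 st, q0=0, F={10}): 0:b→1,h→2,w→0 1:b→3,h→4,w→1 2:b→5,h→2,w→2 3:b→6,h→7,w→3 4:b→8,h→4,w→4 5:b→9,h→5,w→5 6:b→6,h→10,w→6 7:b→11,h→7,w→7 8:b→12,h→8,w→8 9:b→12,h→9,w→13 10:b→10,h→10,w→10 11:b→12,h→10,w→11 12:b→12,h→10,w→14 13:b→10,h→13,w→13 14:b→10,h→10,w→14 [Hopcroft].
'bbbh': |S_i|=[25, 22, 19, 10, 5] end={s10,s26,s29,s32,s9} — reject; 4/4 del acc.
'hbbwb': run [25, 21, 16, 9, 4, 1] end={s10} ∉↓L; 5/5 del acc.
2 words, ⪯-incomp.

A = [bbbh, hbbwb].


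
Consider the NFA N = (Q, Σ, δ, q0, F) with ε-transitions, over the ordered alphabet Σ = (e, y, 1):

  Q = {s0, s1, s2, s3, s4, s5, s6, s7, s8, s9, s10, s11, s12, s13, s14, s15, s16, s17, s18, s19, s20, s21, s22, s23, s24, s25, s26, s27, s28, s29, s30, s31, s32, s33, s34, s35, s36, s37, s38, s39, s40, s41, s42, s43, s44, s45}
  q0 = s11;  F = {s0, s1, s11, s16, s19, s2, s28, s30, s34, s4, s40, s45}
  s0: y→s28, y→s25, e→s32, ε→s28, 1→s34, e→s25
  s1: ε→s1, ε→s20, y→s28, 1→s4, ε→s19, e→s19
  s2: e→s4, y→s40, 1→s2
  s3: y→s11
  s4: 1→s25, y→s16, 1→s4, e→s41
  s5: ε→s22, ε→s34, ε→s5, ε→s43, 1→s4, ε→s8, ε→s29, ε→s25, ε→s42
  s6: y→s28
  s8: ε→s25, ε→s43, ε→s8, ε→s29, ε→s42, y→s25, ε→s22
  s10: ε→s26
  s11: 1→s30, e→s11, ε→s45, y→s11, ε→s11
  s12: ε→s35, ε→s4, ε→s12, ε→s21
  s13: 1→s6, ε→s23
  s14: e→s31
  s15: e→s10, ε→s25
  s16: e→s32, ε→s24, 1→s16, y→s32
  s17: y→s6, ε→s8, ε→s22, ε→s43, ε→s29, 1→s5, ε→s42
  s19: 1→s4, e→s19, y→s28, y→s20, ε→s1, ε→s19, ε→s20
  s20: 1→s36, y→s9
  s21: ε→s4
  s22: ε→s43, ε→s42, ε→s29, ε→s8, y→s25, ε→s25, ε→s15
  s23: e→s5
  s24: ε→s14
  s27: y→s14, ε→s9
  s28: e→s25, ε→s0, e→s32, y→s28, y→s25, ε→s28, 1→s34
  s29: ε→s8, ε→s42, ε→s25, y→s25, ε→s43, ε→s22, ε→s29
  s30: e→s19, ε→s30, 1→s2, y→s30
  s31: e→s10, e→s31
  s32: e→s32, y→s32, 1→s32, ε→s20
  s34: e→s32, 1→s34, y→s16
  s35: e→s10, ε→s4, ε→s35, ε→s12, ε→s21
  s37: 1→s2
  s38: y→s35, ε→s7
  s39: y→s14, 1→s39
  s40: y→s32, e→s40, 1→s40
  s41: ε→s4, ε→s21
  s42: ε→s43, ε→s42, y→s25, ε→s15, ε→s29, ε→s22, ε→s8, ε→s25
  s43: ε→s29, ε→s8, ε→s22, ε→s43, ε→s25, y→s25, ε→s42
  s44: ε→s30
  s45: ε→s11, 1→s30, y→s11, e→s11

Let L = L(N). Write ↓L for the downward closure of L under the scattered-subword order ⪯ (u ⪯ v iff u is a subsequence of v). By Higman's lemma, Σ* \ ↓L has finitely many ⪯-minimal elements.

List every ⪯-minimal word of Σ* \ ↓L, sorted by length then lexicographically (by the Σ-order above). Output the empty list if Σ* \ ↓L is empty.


Antichain: [1eye, 11yy].

|Q|=46, |F|=12, |δ|=146 (77 ε).
min D↑ (10 st, q0=0, F={7}): 0:e→0,y→0,1→1 1:e→2,y→1,1→3 2:e→2,y→4,1→5 3:e→5,y→6,1→3 4:e→7,y→4,1→8 5:e→5,y→9,1→5 6:e→6,y→7,1→6 7:e→7,y→7,1→7 8:e→7,y→9,1→8 9:e→7,y→7,1→9.
'1eye': N↓-sim [24, 22, 20, 14, 8] end={s10,s20,s25,s26,s31,s32,s36,s9} ∉↓L; 4/4 single-dels accept.
'11yy': N↓-sim [24, 22, 17, 11, 4] end={s20,s32,s36,s9} ∉↓L; 4/4 deletions ∈↓L.
2 obstructions.


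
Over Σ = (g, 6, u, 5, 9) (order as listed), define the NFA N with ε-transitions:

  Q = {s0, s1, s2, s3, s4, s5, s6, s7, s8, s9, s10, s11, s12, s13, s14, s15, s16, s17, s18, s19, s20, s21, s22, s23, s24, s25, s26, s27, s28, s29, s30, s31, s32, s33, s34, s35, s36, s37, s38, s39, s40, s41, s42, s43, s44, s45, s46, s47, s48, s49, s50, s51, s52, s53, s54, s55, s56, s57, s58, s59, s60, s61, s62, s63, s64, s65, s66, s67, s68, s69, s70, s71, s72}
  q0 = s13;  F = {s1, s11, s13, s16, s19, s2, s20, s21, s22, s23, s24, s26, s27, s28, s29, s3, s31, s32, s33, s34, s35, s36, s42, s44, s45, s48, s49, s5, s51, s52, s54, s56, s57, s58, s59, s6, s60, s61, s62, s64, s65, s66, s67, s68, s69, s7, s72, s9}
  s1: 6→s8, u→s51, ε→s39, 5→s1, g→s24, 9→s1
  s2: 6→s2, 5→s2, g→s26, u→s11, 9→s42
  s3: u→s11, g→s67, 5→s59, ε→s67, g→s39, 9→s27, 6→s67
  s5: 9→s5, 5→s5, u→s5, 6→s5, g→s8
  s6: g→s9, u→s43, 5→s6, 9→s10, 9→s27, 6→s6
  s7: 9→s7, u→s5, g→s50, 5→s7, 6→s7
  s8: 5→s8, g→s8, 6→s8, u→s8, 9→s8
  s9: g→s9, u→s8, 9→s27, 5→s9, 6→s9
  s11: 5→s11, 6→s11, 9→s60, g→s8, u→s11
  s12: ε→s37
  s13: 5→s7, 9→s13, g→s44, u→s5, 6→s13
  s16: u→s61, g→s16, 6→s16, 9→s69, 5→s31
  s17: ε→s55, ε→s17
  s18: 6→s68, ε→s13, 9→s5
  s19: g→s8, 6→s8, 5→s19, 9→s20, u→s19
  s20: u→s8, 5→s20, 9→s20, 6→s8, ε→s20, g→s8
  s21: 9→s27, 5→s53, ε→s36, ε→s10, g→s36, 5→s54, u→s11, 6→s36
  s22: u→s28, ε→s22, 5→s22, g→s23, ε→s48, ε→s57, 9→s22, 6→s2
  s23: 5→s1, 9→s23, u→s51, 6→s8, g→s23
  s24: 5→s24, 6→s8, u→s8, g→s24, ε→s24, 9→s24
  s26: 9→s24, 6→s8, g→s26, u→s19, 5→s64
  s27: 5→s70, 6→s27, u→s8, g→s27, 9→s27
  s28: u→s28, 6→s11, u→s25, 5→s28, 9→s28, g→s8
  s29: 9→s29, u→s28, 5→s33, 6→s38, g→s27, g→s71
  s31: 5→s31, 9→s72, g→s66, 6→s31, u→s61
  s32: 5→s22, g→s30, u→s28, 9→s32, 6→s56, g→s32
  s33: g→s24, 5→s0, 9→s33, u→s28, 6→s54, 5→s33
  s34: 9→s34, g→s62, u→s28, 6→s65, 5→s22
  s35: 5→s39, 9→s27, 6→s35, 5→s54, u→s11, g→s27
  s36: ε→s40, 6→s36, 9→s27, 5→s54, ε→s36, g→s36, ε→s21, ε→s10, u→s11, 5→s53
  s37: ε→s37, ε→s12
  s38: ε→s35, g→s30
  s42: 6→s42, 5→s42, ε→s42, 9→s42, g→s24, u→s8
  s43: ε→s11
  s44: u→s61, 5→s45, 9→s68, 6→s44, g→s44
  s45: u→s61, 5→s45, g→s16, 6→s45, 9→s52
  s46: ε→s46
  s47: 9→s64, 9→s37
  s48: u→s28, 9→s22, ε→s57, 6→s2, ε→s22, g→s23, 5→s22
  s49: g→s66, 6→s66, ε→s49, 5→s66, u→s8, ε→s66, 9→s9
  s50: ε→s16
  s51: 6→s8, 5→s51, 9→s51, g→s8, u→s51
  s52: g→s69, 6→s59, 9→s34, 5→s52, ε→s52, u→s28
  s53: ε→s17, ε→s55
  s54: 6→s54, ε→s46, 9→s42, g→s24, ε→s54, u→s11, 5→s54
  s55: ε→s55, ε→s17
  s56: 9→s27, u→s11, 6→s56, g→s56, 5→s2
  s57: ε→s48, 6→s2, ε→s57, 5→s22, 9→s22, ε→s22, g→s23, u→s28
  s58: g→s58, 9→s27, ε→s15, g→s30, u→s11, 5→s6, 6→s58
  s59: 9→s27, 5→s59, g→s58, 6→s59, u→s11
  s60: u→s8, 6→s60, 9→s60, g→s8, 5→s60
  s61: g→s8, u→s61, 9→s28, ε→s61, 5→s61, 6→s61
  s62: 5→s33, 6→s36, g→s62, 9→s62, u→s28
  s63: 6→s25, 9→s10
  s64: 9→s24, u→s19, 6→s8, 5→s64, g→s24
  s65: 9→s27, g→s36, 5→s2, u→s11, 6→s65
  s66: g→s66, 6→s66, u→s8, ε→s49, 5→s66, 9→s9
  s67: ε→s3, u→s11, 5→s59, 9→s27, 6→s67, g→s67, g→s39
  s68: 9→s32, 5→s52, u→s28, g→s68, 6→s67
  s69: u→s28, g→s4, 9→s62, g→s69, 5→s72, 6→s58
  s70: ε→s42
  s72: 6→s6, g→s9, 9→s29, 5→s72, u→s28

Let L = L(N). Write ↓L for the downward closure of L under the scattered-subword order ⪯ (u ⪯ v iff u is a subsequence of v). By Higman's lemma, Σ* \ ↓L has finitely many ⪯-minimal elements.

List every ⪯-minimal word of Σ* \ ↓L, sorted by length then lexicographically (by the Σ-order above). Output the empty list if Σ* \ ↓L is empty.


|Q|=73, |F|=48, |δ|=307 (43 ε).
min D↑ (44 st, q0=0, F={7}): 0:g→1,6→0,u→2,5→3,9→0 1:g→1,6→1,u→4,5→5,9→6 2:g→7,6→2,u→2,5→2,9→2 3:g→8,6→3,u→2,5→3,9→3 4:g→7,6→4,u→4,5→4,9→9 5:g→8,6→5,u→4,5→5,9→10 6:g→6,6→11,u→9,5→10,9→12 7:g→7,6→7,u→7,5→7,9→7 8:g→8,6→8,u→4,5→13,9→14 9:g→7,6→15,u→9,5→9,9→9 10:g→14,6→16,u→9,5→10,9→17 11:g→11,6→11,u→15,5→16,9→18 12:g→12,6→19,u→9,5→20,9→12 13:g→21,6→13,u→4,5→13,9→22 14:g→14,6→23,u→9,5→22,9→24 15:g→7,6→15,u→15,5→15,9→25 16:g→23,6→16,u→15,5→16,9→18 17:g→24,6→26,u→9,5→20,9→17 18:g→18,6→18,u→7,5→27,9→18 19:g→19,6→19,u→15,5→28,9→18 20:g→29,6→28,u→9,5→20,9→20 21:g→21,6→21,u→7,5→21,9→30 22:g→30,6→31,u→9,5→22,9→32 23:g→23,6→23,u→15,5→31,9→18 24:g→24,6→33,u→9,5→34,9→24 25:g→7,6→25,u→7,5→25,9→25 26:g→33,6→26,u→15,5→28,9→18 27:g→35,6→27,u→7,5→27,9→27 28:g→36,6→28,u→15,5→28,9→27 29:g→29,6→7,u→37,5→38,9→29 30:g→30,6→30,u→7,5→30,9→18 31:g→30,6→31,u→15,5→31,9→18 32:g→18,6→39,u→9,5→34,9→32 33:g→33,6→33,u→15,5→40,9→18 34:g→35,6→40,u→9,5→34,9→34 35:g→35,6→7,u→7,5→35,9→35 36:g→36,6→7,u→41,5→42,9→35 37:g→7,6→7,u→37,5→37,9→37 38:g→35,6→7,u→37,5→38,9→38 39:g→18,6→39,u→15,5→40,9→18 40:g→35,6→40,u→15,5→40,9→27 41:g→7,6→7,u→41,5→41,9→43 42:g→35,6→7,u→41,5→42,9→35 43:g→7,6→7,u→7,5→43,9→43.
'ug': run [66, 11, 1] end={s8} rej; 2/2 deletions ∈↓L.
'g969u': run [66, 63, 55, 35, 8, 1] end={s8} — reject; 5/5 single-dels accept.
'5g5gu': |S_i|=[66, 59, 48, 36, 10, 1] end={s8} rej; 5/5 single-dels accept.
'g995g6': N↓-sim [66, 63, 55, 42, 27, 10, 1] end={s8} rej; 6/6 deletions ∈↓L.
4 obstructions.

Antichain: [ug, g969u, 5g5gu, g995g6].


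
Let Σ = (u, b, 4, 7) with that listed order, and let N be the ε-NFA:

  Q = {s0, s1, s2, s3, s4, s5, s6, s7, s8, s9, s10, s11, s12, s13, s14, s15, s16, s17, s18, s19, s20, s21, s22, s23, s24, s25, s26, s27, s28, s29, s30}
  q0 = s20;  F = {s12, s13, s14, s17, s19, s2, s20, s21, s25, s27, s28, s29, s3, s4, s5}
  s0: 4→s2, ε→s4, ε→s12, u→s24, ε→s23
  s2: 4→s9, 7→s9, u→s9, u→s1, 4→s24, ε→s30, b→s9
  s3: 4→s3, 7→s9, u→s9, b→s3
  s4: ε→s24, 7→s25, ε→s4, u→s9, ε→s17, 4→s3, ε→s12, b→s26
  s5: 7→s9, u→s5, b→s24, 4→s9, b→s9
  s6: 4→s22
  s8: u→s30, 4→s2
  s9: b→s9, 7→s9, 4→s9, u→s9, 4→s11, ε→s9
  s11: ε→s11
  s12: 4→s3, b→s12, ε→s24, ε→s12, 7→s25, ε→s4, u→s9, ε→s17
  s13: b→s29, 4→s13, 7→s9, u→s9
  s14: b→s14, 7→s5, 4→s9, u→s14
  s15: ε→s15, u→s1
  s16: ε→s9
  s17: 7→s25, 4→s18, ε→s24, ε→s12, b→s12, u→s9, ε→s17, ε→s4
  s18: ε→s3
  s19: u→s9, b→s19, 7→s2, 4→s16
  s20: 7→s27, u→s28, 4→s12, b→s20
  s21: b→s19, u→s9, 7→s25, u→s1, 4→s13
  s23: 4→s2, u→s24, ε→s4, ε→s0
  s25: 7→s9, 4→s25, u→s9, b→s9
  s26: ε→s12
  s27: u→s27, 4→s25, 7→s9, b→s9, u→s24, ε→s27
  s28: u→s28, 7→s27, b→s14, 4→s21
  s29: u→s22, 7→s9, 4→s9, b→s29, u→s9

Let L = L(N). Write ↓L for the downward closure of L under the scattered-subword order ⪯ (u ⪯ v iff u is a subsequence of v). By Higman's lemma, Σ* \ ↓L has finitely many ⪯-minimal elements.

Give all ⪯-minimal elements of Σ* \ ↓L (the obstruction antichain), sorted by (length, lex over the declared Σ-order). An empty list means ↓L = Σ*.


A = [4u, 7b, 77, ub4, 447].

|Q|=31, |F|=15, |δ|=104 (25 ε).
min D↑ (14 st, q0=0, F={6}): 0:u→1,b→0,4→2,7→3 1:u→1,b→4,4→5,7→3 2:u→6,b→2,4→7,7→8 3:u→3,b→6,4→8,7→6 4:u→4,b→4,4→6,7→9 5:u→6,b→10,4→11,7→8 6:u→6,b→6,4→6,7→6 7:u→6,b→7,4→7,7→6 8:u→6,b→6,4→8,7→6 9:u→9,b→6,4→6,7→6 10:u→6,b→10,4→6,7→12 11:u→6,b→13,4→11,7→6 12:u→6,b→6,4→6,7→6 13:u→6,b→13,4→6,7→6 [Hopcroft].
'4u': run [24, 19, 4] end={s1,s11,s22,s9} — reject; 2/2 del acc.
'7b': |S_i|=[24, 9, 3] end={s11,s24,s9} — reject; 2/2 deletions ∈↓L.
'77': N↓-sim [24, 9, 2] end={s11,s9} rej; 2/2 del acc.
'ub4': run [24, 17, 12, 4] end={s11,s16,s24,s9} — reject; 3/3 deletions ∈↓L.
'447': |S_i|=[24, 19, 10, 2] end={s11,s9} — reject; 3/3 del acc.
5 minimals (antichain).


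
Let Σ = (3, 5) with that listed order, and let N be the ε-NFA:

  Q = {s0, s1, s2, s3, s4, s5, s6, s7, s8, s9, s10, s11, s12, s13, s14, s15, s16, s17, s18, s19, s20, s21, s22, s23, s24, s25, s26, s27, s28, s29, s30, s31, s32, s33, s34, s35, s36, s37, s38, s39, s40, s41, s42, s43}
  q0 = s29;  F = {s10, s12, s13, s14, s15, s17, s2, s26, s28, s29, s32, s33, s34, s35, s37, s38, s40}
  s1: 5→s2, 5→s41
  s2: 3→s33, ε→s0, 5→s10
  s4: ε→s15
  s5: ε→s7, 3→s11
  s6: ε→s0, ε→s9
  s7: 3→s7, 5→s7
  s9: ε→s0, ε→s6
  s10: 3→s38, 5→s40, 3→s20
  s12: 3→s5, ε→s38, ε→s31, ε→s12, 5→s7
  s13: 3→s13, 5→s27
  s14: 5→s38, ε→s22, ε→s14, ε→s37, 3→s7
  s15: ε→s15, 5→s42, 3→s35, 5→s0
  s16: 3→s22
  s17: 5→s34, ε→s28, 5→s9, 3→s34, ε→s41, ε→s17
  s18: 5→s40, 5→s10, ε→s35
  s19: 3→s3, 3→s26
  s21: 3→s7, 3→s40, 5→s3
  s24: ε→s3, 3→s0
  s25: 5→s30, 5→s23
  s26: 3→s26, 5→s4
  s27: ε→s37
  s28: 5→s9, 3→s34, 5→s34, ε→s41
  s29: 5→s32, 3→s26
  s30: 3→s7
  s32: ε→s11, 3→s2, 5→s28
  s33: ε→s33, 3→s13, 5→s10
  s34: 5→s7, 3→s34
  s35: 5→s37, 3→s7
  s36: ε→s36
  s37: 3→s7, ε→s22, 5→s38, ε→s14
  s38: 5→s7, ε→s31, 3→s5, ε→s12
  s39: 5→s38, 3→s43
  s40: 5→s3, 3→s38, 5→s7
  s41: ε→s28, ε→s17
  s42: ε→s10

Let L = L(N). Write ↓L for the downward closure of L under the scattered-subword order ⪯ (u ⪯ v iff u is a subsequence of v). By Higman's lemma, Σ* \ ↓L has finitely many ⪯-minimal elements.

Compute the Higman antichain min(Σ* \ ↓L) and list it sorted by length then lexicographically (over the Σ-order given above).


|Q|=44, |F|=17, |δ|=89 (31 ε).
min D↑ (15 st, q0=0, F={10}): 0:3→1,5→2 1:3→1,5→3 2:3→4,5→5 3:3→6,5→7 4:3→8,5→7 5:3→9,5→9 6:3→10,5→11 7:3→12,5→13 8:3→14,5→7 9:3→9,5→10 10:3→10,5→10 11:3→10,5→12 12:3→10,5→10 13:3→12,5→10 14:3→14,5→11 (ε-aug+det+¬).
'3533': N↓-sim [31, 24, 19, 11, 3] end={s11,s5,s7} rej; 4/4 del acc.
'5535': |S_i|=[31, 29, 22, 8, 1] end={s7} ∉↓L; 4/4 deletions ∈↓L.
'5555': |S_i|=[31, 29, 22, 12, 2] end={s3,s7} — reject; 4/4 deletions ∈↓L.
'533353': |S_i|=[31, 29, 20, 17, 13, 10, 3] end={s11,s5,s7} ∉↓L; 6/6 deletions ∈↓L.
4 obstructions.

Antichain: [3533, 5535, 5555, 533353].


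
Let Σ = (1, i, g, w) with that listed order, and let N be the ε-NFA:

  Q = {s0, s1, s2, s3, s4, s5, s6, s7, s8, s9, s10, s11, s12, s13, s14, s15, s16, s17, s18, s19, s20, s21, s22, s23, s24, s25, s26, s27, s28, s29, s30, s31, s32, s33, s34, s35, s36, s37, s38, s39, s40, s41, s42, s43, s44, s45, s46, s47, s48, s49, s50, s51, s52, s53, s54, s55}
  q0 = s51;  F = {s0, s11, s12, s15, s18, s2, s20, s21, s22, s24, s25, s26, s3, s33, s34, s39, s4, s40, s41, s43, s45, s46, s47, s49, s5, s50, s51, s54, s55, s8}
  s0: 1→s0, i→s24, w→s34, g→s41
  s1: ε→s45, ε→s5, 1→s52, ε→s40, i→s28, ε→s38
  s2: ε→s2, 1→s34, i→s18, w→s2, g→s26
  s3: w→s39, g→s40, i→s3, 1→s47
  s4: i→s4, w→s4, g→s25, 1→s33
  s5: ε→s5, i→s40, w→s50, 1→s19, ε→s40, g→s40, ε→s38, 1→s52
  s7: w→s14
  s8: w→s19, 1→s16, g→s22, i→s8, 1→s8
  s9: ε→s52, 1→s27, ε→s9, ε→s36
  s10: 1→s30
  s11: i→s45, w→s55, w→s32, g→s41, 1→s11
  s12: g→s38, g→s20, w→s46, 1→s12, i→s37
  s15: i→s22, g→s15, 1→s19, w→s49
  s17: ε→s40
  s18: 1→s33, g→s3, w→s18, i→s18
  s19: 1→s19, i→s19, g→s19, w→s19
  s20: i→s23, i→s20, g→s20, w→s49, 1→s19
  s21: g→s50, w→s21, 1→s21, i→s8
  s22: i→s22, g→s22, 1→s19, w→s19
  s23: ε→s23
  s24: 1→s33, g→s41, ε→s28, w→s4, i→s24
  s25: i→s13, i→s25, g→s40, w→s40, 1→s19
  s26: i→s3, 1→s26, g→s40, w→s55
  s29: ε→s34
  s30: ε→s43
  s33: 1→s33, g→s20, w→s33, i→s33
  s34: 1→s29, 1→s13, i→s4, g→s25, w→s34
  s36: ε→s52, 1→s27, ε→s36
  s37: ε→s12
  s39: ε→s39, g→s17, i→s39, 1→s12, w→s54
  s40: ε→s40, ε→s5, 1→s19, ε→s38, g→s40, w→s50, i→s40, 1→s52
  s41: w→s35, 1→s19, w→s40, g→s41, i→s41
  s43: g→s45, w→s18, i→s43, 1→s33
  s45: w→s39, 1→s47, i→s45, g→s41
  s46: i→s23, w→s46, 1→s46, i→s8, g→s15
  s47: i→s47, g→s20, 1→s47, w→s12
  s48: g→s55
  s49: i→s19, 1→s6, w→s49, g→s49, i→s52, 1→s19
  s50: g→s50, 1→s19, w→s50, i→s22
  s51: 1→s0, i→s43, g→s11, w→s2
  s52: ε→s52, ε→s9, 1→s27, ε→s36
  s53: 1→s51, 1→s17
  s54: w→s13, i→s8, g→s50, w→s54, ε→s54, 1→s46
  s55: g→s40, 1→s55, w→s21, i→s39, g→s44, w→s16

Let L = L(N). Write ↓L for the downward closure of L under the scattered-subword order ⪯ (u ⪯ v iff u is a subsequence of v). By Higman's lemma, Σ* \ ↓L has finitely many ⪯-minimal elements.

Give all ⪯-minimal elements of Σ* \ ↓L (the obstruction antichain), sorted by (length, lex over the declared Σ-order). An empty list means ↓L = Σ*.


|Q|=56, |F|=30, |δ|=176 (27 ε).
min D↑ (30 st, q0=0, F={14}): 0:1→1,i→2,g→3,w→4 1:1→1,i→5,g→6,w→7 2:1→8,i→2,g→9,w→10 3:1→3,i→9,g→6,w→11 4:1→7,i→10,g→12,w→4 5:1→8,i→5,g→6,w→13 6:1→14,i→6,g→6,w→15 7:1→7,i→13,g→16,w→7 8:1→8,i→8,g→17,w→8 9:1→18,i→9,g→6,w→19 10:1→8,i→10,g→20,w→10 11:1→11,i→19,g→15,w→21 12:1→12,i→20,g→15,w→11 13:1→8,i→13,g→16,w→13 14:1→14,i→14,g→14,w→14 15:1→14,i→15,g→15,w→22 16:1→14,i→16,g→15,w→15 17:1→14,i→17,g→17,w→23 18:1→18,i→18,g→17,w→24 19:1→24,i→19,g→15,w→25 20:1→18,i→20,g→15,w→19 21:1→21,i→26,g→22,w→21 22:1→14,i→27,g→22,w→22 23:1→14,i→14,g→23,w→23 24:1→24,i→24,g→17,w→28 25:1→28,i→26,g→22,w→25 26:1→26,i→26,g→27,w→14 27:1→14,i→27,g→27,w→14 28:1→28,i→26,g→29,w→28 29:1→14,i→27,g→29,w→23 (ε-aug+det+¬).
'1g1': N↓-sim [47, 43, 21, 6] end={s19,s27,s36,s52,s6,s9} ∉↓L; 3/3 deletions ∈↓L.
'gg1': run [47, 36, 19, 6] end={s19,s27,s36,s52,s6,s9} — reject; 3/3 single-dels accept.
'i1gwi': run [47, 36, 19, 12, 7, 5] end={s19,s27,s36,s52,s9} rej; 5/5 single-dels accept.
'gwwiw': |S_i|=[47, 36, 29, 17, 9, 1] end={s19} — reject; 5/5 del acc.
'wggwiw': run [47, 39, 31, 17, 9, 6, 1] end={s19} — reject; 6/6 deletions ∈↓L.
5 minimals (antichain).

A = [1g1, gg1, i1gwi, gwwiw, wggwiw].


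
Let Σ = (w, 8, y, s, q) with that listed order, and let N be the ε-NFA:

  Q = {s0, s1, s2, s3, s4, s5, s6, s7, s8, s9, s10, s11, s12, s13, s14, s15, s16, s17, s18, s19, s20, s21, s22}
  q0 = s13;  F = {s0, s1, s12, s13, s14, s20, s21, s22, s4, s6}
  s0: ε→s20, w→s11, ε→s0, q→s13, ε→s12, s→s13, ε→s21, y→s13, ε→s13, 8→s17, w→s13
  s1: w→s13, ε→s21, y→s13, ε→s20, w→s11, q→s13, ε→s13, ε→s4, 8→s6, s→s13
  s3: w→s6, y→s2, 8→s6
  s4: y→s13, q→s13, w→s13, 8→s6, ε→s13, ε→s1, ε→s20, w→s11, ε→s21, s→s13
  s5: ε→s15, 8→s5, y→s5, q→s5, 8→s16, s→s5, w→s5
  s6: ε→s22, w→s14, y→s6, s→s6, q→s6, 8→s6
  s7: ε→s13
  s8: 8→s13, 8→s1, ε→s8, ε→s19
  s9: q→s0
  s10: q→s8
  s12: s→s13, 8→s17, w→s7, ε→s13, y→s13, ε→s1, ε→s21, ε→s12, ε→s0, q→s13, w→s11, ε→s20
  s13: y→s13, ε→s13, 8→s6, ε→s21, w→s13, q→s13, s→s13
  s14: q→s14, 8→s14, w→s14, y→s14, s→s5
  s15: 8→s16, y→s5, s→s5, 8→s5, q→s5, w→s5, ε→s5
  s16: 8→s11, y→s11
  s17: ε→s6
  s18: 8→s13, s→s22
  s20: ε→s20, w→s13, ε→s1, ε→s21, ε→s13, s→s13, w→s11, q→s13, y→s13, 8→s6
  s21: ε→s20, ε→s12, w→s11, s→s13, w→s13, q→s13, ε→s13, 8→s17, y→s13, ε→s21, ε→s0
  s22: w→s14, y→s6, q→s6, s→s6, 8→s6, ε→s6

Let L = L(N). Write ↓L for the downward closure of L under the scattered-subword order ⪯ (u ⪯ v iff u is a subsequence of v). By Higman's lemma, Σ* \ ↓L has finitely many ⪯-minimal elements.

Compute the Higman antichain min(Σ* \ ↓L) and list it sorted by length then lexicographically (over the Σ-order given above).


Antichain: [8ws].

|Q|=23, |F|=10, |δ|=117 (38 ε).
min D↑ (4 st, q0=0, F={3}): 0:w→0,8→1,y→0,s→0,q→0 1:w→2,8→1,y→1,s→1,q→1 2:w→2,8→2,y→2,s→3,q→2 3:w→3,8→3,y→3,s→3,q→3 [Hopcroft].
'8ws': |S_i|=[16, 8, 5, 4] end={s11,s15,s16,s5} — reject; 3/3 single-dels accept.
1 words, ⪯-incomp.


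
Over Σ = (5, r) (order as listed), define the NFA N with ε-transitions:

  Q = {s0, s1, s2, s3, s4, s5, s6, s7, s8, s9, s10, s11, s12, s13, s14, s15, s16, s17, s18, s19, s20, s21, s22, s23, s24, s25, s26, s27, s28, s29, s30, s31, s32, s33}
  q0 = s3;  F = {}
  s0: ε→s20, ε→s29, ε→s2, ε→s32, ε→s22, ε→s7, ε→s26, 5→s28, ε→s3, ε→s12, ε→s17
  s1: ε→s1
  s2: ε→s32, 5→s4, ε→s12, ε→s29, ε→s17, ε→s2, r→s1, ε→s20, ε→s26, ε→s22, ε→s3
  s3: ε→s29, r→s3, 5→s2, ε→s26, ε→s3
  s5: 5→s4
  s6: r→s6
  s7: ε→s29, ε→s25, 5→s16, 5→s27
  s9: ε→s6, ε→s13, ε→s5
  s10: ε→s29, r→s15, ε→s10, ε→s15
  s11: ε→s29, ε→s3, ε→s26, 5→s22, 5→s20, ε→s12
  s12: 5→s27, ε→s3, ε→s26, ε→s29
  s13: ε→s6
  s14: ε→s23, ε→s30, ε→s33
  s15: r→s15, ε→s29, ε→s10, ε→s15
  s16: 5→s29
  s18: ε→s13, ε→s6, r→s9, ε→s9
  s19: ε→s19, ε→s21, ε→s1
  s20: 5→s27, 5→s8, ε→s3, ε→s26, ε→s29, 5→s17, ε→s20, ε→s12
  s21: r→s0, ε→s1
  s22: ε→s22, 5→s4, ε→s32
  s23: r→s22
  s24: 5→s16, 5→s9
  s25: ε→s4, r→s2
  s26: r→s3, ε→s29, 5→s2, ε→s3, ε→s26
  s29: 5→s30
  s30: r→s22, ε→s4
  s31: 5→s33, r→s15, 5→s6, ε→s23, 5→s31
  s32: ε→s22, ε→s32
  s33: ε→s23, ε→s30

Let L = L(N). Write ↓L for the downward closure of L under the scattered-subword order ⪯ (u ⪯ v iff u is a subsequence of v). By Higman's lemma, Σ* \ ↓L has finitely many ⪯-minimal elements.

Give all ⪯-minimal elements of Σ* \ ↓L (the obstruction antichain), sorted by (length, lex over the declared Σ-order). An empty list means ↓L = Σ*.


|Q|=34, |F|=0, |δ|=102 (69 ε).
min D↑ (1 st, q0=0, F={0}): 0:5→0,r→0.
ε ∈ L(D↑) ⇒ ↓L = ∅.

A = [ε].


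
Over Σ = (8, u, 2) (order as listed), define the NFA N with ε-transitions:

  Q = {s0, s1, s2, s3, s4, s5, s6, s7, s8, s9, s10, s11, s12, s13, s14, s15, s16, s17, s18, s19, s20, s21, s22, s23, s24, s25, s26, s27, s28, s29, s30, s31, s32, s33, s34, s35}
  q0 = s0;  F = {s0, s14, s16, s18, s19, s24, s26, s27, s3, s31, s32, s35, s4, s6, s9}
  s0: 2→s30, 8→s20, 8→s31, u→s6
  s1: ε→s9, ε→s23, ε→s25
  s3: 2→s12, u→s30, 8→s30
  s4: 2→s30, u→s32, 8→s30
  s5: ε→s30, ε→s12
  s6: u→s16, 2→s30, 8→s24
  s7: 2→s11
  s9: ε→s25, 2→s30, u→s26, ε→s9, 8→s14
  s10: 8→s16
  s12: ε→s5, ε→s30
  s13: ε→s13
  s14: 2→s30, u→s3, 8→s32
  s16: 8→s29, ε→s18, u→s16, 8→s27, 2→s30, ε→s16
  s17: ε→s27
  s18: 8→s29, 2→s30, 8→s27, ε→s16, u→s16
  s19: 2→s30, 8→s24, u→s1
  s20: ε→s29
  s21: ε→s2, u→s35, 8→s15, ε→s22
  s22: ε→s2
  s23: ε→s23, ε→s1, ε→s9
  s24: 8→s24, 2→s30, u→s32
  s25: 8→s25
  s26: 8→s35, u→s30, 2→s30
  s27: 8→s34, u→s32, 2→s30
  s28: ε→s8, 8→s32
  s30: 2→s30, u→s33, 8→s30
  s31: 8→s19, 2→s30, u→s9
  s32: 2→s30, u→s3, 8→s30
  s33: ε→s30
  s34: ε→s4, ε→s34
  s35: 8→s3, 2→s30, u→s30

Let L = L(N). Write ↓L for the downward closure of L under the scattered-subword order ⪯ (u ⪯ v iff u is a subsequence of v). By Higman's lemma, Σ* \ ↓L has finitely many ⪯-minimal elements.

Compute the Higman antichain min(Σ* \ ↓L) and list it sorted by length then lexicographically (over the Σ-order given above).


min(Σ*\↓L) = [2, 8uuu, u8u8, 888u8, 8u888, uu888].

|Q|=36, |F|=15, |δ|=82 (25 ε).
min D↑ (15 st, q0=0, F={3}): 0:8→1,u→2,2→3 1:8→4,u→5,2→3 2:8→6,u→7,2→3 3:8→3,u→3,2→3 4:8→6,u→5,2→3 5:8→8,u→9,2→3 6:8→6,u→10,2→3 7:8→11,u→7,2→3 8:8→10,u→12,2→3 9:8→13,u→3,2→3 10:8→3,u→12,2→3 11:8→14,u→10,2→3 12:8→3,u→3,2→3 13:8→12,u→3,2→3 14:8→3,u→10,2→3 (ε-aug+det+¬).
'2': run [25, 4] end={s12,s30,s33,s5} rej; 1/1 del acc.
'8uuu': |S_i|=[25, 21, 13, 7, 2] end={s30,s33} rej; 4/4 single-dels accept.
'u8u8': run [25, 21, 14, 6, 2] end={s30,s33} rej; 4/4 del acc.
'888u8': run [25, 21, 17, 10, 6, 2] end={s30,s33} ∉↓L; 5/5 deletions ∈↓L.
'8u888': |S_i|=[25, 21, 13, 9, 7, 3] end={s25,s30,s33} rej; 5/5 deletions ∈↓L.
'uu888': |S_i|=[25, 21, 14, 11, 8, 2] end={s30,s33} ∉↓L; 5/5 del acc.
6 words, ⪯-incomp.


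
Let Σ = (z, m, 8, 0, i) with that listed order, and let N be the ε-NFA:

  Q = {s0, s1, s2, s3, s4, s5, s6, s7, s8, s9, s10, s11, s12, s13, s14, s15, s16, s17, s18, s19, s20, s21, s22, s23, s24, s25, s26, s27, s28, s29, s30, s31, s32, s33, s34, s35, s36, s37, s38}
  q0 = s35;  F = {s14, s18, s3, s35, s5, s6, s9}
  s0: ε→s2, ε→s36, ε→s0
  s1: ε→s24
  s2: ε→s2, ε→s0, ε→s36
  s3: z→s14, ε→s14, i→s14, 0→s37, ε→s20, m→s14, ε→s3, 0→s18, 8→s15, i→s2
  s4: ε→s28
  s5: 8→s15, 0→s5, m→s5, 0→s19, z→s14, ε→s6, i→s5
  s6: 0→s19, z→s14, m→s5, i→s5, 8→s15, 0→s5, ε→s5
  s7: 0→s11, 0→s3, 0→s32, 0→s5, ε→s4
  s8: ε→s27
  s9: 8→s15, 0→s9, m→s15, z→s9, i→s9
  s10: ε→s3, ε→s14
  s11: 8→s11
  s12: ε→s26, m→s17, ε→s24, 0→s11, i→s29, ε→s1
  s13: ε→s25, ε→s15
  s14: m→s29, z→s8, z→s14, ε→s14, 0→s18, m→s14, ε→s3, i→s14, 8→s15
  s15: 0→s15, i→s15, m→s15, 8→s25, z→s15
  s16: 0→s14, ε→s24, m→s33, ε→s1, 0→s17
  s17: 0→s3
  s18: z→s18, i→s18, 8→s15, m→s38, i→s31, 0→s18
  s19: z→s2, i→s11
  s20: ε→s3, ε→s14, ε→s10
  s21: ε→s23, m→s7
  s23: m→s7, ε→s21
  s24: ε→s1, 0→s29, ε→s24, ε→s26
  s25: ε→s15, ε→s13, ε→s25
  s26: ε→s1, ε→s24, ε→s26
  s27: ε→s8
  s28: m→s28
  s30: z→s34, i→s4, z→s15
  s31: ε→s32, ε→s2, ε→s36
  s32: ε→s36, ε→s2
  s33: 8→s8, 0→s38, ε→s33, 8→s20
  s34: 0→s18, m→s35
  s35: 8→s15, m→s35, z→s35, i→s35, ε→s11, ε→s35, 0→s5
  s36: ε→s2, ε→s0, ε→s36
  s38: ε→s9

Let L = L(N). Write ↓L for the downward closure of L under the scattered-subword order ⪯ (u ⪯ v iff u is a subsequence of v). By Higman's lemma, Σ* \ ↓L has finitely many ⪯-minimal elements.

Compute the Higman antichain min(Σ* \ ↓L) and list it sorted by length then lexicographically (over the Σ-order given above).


|Q|=39, |F|=7, |δ|=126 (53 ε).
min D↑ (6 st, q0=0, F={1}): 0:z→0,m→0,8→1,0→2,i→0 1:z→1,m→1,8→1,0→1,i→1 2:z→3,m→2,8→1,0→2,i→2 3:z→3,m→3,8→1,0→4,i→3 4:z→4,m→5,8→1,0→4,i→4 5:z→5,m→1,8→1,0→5,i→5.
'8': N↓-sim [24, 4] end={s11,s13,s15,s25} ∉↓L; 1/1 del acc.
'0z0mm': |S_i|=[24, 23, 19, 12, 5, 3] end={s13,s15,s25} ∉↓L; 5/5 deletions ∈↓L.
2 obstructions.

A = [8, 0z0mm].


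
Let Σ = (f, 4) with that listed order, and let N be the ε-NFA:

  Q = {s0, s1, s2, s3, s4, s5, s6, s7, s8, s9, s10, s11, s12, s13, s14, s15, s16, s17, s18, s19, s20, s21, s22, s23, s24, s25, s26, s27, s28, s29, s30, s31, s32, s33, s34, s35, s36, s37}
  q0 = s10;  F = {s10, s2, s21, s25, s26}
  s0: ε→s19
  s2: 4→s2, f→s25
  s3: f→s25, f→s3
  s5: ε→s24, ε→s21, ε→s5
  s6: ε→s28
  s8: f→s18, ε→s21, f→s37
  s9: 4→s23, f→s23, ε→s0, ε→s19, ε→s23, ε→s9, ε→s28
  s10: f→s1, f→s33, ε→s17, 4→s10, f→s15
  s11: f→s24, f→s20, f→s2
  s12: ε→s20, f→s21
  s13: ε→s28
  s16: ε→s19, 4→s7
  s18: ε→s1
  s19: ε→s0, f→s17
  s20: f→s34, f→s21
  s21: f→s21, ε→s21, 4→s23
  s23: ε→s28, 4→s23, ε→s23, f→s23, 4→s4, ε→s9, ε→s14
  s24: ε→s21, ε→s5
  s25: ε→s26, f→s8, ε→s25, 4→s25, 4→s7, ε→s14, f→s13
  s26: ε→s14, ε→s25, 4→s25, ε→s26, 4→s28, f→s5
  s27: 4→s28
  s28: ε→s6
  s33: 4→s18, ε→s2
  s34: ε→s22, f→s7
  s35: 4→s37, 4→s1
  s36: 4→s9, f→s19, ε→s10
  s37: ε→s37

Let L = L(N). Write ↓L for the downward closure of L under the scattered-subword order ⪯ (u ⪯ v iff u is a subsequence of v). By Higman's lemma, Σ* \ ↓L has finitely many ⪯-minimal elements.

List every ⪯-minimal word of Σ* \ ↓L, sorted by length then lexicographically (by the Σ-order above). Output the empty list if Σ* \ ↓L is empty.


|Q|=38, |F|=5, |δ|=74 (35 ε).
min D↑ (5 st, q0=0, F={4}): 0:f→1,4→0 1:f→2,4→1 2:f→3,4→2 3:f→3,4→4 4:f→4,4→4 (ε-aug+det+¬).
'fff4': N↓-sim [24, 23, 20, 17, 9] end={s0,s14,s17,s19,s23,s28,s4,s6,s9} ∉↓L; 4/4 del acc.
1 obstructions.

Antichain: [fff4].


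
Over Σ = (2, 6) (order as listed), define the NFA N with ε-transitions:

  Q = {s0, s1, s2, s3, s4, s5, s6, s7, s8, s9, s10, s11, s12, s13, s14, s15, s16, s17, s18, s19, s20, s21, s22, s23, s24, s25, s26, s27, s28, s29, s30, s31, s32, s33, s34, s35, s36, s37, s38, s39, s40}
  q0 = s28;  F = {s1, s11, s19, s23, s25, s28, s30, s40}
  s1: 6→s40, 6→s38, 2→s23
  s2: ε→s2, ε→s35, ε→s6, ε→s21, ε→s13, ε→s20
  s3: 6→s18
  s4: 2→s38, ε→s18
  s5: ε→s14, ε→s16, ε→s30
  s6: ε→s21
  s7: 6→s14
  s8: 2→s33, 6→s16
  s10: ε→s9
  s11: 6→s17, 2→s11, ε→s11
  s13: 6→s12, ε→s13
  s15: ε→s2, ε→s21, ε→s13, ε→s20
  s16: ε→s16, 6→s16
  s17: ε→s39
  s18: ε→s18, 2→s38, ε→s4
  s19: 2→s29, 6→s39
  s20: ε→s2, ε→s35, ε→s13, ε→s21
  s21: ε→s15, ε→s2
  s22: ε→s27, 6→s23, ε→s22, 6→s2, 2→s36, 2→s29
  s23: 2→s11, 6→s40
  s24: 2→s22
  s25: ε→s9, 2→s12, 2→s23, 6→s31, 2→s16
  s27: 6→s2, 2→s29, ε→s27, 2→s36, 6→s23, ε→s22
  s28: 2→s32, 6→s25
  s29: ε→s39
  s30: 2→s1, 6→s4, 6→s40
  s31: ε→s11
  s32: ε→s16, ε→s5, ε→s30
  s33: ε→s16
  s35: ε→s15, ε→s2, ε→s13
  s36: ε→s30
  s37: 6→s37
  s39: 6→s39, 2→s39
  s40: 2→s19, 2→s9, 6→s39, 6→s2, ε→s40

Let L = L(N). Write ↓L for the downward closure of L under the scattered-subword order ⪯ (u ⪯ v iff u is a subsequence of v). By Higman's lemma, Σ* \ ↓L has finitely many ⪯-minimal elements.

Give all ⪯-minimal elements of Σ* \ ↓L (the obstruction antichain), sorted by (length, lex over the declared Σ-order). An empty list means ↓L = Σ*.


|Q|=41, |F|=8, |δ|=86 (44 ε).
min D↑ (9 st, q0=0, F={8}): 0:2→1,6→2 1:2→3,6→4 2:2→5,6→6 3:2→5,6→4 4:2→7,6→8 5:2→6,6→4 6:2→6,6→8 7:2→8,6→8 8:2→8,6→8.
'266': run [28, 25, 18, 10] end={s12,s13,s15,s16,s2,s20,s21,s35,s39,s6} — reject; 3/3 del acc.
'666': |S_i|=[28, 22, 17, 11] end={s12,s13,s15,s16,s17,s2,s20,s21,s35,s39,s6} ∉↓L; 3/3 deletions ∈↓L.
'2622': run [28, 25, 18, 5, 2] end={s29,s39} rej; 4/4 del acc.
'6226': N↓-sim [28, 22, 18, 6, 2] end={s17,s39} ∉↓L; 4/4 deletions ∈↓L.
'22226': run [28, 25, 18, 16, 6, 2] end={s17,s39} ∉↓L; 5/5 deletions ∈↓L.
5 words, ⪯-incomp.

Antichain: [266, 666, 2622, 6226, 22226].


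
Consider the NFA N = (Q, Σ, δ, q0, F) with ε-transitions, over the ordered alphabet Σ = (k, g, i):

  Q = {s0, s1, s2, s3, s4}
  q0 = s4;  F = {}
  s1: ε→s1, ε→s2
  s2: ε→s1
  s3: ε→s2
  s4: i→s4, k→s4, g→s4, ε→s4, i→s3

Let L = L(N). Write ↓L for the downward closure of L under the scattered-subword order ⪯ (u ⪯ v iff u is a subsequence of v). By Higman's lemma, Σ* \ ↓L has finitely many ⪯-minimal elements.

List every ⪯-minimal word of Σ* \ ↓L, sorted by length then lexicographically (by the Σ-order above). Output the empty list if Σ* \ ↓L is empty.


min(Σ*\↓L) = [ε].

|Q|=5, |F|=0, |δ|=9 (5 ε).
min D↑ (1 st, q0=0, F={0}): 0:k→0,g→0,i→0 [Hopcroft].
ε ∈ L(D↑) — L = ∅.


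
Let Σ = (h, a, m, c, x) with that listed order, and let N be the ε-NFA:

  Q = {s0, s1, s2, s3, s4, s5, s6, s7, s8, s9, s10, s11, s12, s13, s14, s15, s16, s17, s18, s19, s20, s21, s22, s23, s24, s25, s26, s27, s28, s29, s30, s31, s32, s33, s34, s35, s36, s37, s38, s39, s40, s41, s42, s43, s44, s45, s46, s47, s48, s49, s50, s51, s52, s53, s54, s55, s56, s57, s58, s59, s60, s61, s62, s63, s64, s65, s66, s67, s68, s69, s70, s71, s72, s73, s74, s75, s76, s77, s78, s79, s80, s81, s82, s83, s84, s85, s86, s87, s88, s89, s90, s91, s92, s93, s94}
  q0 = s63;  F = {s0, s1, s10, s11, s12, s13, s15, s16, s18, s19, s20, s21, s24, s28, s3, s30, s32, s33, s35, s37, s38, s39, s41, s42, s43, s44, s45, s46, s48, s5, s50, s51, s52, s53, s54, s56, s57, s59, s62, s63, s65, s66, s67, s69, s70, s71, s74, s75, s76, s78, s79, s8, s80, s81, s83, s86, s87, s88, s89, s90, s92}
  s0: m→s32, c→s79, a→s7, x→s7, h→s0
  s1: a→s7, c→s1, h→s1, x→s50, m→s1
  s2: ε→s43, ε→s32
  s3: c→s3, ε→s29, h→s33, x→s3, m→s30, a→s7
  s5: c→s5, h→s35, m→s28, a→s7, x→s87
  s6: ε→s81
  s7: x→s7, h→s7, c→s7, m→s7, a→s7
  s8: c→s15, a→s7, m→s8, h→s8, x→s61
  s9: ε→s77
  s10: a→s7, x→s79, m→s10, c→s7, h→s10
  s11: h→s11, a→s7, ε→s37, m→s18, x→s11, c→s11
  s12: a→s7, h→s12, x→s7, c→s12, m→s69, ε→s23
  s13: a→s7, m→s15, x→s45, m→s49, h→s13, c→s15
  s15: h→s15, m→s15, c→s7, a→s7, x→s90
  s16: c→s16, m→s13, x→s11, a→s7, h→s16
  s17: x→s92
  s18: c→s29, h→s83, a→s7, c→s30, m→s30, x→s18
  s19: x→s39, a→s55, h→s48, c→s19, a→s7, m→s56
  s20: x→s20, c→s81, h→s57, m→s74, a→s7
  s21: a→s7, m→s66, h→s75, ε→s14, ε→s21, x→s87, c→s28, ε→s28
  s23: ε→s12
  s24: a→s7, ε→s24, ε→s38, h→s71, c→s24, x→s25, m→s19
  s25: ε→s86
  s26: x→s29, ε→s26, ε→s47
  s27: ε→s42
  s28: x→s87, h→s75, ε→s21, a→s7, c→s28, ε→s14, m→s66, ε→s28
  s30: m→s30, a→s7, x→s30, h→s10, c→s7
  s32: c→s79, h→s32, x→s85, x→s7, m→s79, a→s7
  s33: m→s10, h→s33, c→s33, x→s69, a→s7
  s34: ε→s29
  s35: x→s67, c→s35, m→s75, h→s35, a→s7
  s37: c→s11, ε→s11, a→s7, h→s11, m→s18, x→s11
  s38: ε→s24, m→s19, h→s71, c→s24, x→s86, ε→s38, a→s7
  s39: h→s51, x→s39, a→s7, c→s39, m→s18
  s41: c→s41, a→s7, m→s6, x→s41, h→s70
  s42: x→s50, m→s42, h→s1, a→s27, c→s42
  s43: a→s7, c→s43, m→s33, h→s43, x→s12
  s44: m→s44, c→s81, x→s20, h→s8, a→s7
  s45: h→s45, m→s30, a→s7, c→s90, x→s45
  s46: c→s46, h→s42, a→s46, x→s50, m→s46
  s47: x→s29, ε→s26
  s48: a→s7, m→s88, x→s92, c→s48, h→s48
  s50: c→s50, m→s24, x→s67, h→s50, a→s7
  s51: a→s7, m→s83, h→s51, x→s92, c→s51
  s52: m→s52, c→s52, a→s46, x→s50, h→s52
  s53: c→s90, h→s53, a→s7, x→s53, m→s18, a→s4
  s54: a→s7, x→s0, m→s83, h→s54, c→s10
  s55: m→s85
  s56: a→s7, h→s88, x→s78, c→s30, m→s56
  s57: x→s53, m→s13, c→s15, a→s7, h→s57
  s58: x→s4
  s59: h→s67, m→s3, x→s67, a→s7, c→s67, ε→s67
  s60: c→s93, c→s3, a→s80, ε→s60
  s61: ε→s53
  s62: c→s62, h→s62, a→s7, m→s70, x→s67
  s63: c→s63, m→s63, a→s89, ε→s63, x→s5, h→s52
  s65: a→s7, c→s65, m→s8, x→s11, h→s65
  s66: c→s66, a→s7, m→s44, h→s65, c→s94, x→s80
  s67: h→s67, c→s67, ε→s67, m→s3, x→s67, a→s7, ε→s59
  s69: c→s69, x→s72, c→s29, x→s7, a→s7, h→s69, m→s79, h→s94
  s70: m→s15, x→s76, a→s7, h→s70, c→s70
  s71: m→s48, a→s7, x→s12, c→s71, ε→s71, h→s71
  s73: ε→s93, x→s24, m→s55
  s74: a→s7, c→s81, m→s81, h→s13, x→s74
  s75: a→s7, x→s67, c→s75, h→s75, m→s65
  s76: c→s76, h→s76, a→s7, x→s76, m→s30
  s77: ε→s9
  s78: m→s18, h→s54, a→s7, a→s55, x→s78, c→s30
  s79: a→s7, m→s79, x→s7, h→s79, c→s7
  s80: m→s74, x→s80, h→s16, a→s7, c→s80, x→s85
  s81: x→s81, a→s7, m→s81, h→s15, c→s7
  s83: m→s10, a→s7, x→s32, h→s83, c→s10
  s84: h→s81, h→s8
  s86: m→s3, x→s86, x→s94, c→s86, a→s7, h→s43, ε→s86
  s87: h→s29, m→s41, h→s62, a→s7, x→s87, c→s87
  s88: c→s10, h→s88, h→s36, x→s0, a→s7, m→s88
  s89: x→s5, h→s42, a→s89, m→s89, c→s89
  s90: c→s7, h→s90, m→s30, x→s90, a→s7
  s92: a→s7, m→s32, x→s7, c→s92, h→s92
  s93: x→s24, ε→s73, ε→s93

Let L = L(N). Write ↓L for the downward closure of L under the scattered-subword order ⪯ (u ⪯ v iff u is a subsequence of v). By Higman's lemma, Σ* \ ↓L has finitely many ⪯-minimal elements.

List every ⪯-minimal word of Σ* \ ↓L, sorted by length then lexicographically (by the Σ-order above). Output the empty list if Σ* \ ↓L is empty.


|Q|=95, |F|=61, |δ|=374 (37 ε).
min D↑ (58 st, q0=0, F={8}): 0:h→1,a→2,m→0,c→0,x→3 1:h→1,a→4,m→1,c→1,x→5 2:h→6,a→2,m→2,c→2,x→3 3:h→7,a→8,m→9,c→3,x→10 4:h→6,a→4,m→4,c→4,x→5 5:h→5,a→8,m→11,c→5,x→12 6:h→13,a→6,m→6,c→6,x→5 7:h→7,a→8,m→14,c→7,x→12 8:h→8,a→8,m→8,c→8,x→8 9:h→14,a→8,m→15,c→9,x→10 10:h→16,a→8,m→17,c→10,x→10 11:h→18,a→8,m→19,c→11,x→20 12:h→12,a→8,m→21,c→12,x→12 13:h→13,a→8,m→13,c→13,x→5 14:h→14,a→8,m→22,c→14,x→12 15:h→22,a→8,m→23,c→15,x→24 16:h→16,a→8,m→25,c→16,x→12 17:h→25,a→8,m→26,c→17,x→17 18:h→18,a→8,m→27,c→18,x→28 19:h→27,a→8,m→29,c→19,x→30 20:h→31,a→8,m→21,c→20,x→20 21:h→32,a→8,m→33,c→21,x→21 22:h→22,a→8,m→34,c→22,x→35 23:h→34,a→8,m→23,c→26,x→36 24:h→37,a→8,m→38,c→24,x→24 25:h→25,a→8,m→39,c→25,x→40 26:h→39,a→8,m→26,c→8,x→26 27:h→27,a→8,m→41,c→27,x→42 28:h→28,a→8,m→43,c→28,x→8 29:h→41,a→8,m→29,c→33,x→44 30:h→45,a→8,m→46,c→30,x→30 31:h→31,a→8,m→32,c→31,x→28 32:h→32,a→8,m→47,c→32,x→43 33:h→47,a→8,m→33,c→8,x→33 34:h→34,a→8,m→34,c→39,x→48 35:h→35,a→8,m→46,c→35,x→35 36:h→49,a→8,m→38,c→26,x→36 37:h→37,a→8,m→50,c→37,x→35 38:h→50,a→8,m→26,c→26,x→38 39:h→39,a→8,m→39,c→8,x→51 40:h→40,a→8,m→33,c→40,x→40 41:h→41,a→8,m→41,c→47,x→52 42:h→42,a→8,m→53,c→42,x→8 43:h→43,a→8,m→54,c→43,x→8 44:h→55,a→8,m→46,c→33,x→44 45:h→45,a→8,m→56,c→45,x→42 46:h→56,a→8,m→33,c→33,x→46 47:h→47,a→8,m→47,c→8,x→54 48:h→48,a→8,m→46,c→51,x→48 49:h→49,a→8,m→50,c→39,x→48 50:h→50,a→8,m→39,c→39,x→57 51:h→51,a→8,m→33,c→8,x→51 52:h→52,a→8,m→53,c→54,x→8 53:h→53,a→8,m→54,c→54,x→8 54:h→54,a→8,m→54,c→8,x→8 55:h→55,a→8,m→56,c→47,x→52 56:h→56,a→8,m→47,c→47,x→53 57:h→57,a→8,m→33,c→51,x→57 [Hopcroft].
'xa': |S_i|=[76, 69, 4] end={s4,s55,s7,s85} rej; 2/2 deletions ∈↓L.
'ahha': N↓-sim [76, 74, 59, 57, 4] end={s4,s55,s7,s85} — reject; 4/4 deletions ∈↓L.
'xxmmc': N↓-sim [76, 69, 50, 25, 9, 1] end={s7} ∉↓L; 5/5 single-dels accept.
'hxmhxx': run [76, 61, 45, 34, 22, 12, 3] end={s7,s72,s85} rej; 6/6 single-dels accept.
'xmmmcc': run [76, 69, 66, 50, 31, 8, 1] end={s7} ∉↓L; 6/6 deletions ∈↓L.
5 obstructions.

A = [xa, ahha, xxmmc, hxmhxx, xmmmcc].
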